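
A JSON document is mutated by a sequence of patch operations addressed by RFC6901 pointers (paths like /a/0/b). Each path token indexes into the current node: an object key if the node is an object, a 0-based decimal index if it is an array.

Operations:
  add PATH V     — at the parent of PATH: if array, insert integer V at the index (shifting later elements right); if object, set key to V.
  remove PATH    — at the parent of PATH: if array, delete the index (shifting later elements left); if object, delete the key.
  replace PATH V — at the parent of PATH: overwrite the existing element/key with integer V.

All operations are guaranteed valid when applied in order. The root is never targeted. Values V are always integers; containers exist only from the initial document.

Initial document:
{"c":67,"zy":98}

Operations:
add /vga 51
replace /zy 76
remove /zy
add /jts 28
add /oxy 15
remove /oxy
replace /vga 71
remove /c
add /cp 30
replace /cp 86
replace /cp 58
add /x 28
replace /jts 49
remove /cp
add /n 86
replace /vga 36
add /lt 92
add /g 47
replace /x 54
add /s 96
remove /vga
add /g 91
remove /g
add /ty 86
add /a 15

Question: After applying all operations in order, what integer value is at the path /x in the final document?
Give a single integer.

Answer: 54

Derivation:
After op 1 (add /vga 51): {"c":67,"vga":51,"zy":98}
After op 2 (replace /zy 76): {"c":67,"vga":51,"zy":76}
After op 3 (remove /zy): {"c":67,"vga":51}
After op 4 (add /jts 28): {"c":67,"jts":28,"vga":51}
After op 5 (add /oxy 15): {"c":67,"jts":28,"oxy":15,"vga":51}
After op 6 (remove /oxy): {"c":67,"jts":28,"vga":51}
After op 7 (replace /vga 71): {"c":67,"jts":28,"vga":71}
After op 8 (remove /c): {"jts":28,"vga":71}
After op 9 (add /cp 30): {"cp":30,"jts":28,"vga":71}
After op 10 (replace /cp 86): {"cp":86,"jts":28,"vga":71}
After op 11 (replace /cp 58): {"cp":58,"jts":28,"vga":71}
After op 12 (add /x 28): {"cp":58,"jts":28,"vga":71,"x":28}
After op 13 (replace /jts 49): {"cp":58,"jts":49,"vga":71,"x":28}
After op 14 (remove /cp): {"jts":49,"vga":71,"x":28}
After op 15 (add /n 86): {"jts":49,"n":86,"vga":71,"x":28}
After op 16 (replace /vga 36): {"jts":49,"n":86,"vga":36,"x":28}
After op 17 (add /lt 92): {"jts":49,"lt":92,"n":86,"vga":36,"x":28}
After op 18 (add /g 47): {"g":47,"jts":49,"lt":92,"n":86,"vga":36,"x":28}
After op 19 (replace /x 54): {"g":47,"jts":49,"lt":92,"n":86,"vga":36,"x":54}
After op 20 (add /s 96): {"g":47,"jts":49,"lt":92,"n":86,"s":96,"vga":36,"x":54}
After op 21 (remove /vga): {"g":47,"jts":49,"lt":92,"n":86,"s":96,"x":54}
After op 22 (add /g 91): {"g":91,"jts":49,"lt":92,"n":86,"s":96,"x":54}
After op 23 (remove /g): {"jts":49,"lt":92,"n":86,"s":96,"x":54}
After op 24 (add /ty 86): {"jts":49,"lt":92,"n":86,"s":96,"ty":86,"x":54}
After op 25 (add /a 15): {"a":15,"jts":49,"lt":92,"n":86,"s":96,"ty":86,"x":54}
Value at /x: 54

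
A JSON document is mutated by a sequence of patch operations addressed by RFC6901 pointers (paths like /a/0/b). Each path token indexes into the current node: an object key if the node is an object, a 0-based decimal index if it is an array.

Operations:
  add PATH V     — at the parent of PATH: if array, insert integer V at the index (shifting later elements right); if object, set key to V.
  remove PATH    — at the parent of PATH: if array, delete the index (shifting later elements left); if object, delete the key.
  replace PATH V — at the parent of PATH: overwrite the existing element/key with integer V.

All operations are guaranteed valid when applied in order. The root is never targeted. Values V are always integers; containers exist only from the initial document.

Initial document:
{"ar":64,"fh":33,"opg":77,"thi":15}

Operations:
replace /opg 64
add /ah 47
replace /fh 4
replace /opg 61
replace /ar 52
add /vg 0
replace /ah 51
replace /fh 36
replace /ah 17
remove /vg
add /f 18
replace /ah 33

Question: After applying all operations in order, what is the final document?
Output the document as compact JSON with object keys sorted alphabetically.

After op 1 (replace /opg 64): {"ar":64,"fh":33,"opg":64,"thi":15}
After op 2 (add /ah 47): {"ah":47,"ar":64,"fh":33,"opg":64,"thi":15}
After op 3 (replace /fh 4): {"ah":47,"ar":64,"fh":4,"opg":64,"thi":15}
After op 4 (replace /opg 61): {"ah":47,"ar":64,"fh":4,"opg":61,"thi":15}
After op 5 (replace /ar 52): {"ah":47,"ar":52,"fh":4,"opg":61,"thi":15}
After op 6 (add /vg 0): {"ah":47,"ar":52,"fh":4,"opg":61,"thi":15,"vg":0}
After op 7 (replace /ah 51): {"ah":51,"ar":52,"fh":4,"opg":61,"thi":15,"vg":0}
After op 8 (replace /fh 36): {"ah":51,"ar":52,"fh":36,"opg":61,"thi":15,"vg":0}
After op 9 (replace /ah 17): {"ah":17,"ar":52,"fh":36,"opg":61,"thi":15,"vg":0}
After op 10 (remove /vg): {"ah":17,"ar":52,"fh":36,"opg":61,"thi":15}
After op 11 (add /f 18): {"ah":17,"ar":52,"f":18,"fh":36,"opg":61,"thi":15}
After op 12 (replace /ah 33): {"ah":33,"ar":52,"f":18,"fh":36,"opg":61,"thi":15}

Answer: {"ah":33,"ar":52,"f":18,"fh":36,"opg":61,"thi":15}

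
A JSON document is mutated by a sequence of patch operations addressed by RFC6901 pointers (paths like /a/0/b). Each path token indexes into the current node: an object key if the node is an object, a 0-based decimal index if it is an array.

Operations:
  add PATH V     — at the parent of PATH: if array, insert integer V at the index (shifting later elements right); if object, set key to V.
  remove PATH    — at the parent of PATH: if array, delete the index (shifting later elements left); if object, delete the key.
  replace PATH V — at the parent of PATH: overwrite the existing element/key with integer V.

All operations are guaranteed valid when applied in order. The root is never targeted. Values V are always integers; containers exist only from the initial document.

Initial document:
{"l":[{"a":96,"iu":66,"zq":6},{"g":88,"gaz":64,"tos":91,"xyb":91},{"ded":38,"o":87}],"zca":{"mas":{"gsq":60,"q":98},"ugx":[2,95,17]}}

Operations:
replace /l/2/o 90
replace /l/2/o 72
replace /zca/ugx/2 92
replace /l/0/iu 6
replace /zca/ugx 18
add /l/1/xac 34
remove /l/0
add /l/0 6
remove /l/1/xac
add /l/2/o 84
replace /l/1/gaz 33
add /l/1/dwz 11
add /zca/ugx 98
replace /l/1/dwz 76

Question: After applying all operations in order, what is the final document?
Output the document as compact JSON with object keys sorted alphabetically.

After op 1 (replace /l/2/o 90): {"l":[{"a":96,"iu":66,"zq":6},{"g":88,"gaz":64,"tos":91,"xyb":91},{"ded":38,"o":90}],"zca":{"mas":{"gsq":60,"q":98},"ugx":[2,95,17]}}
After op 2 (replace /l/2/o 72): {"l":[{"a":96,"iu":66,"zq":6},{"g":88,"gaz":64,"tos":91,"xyb":91},{"ded":38,"o":72}],"zca":{"mas":{"gsq":60,"q":98},"ugx":[2,95,17]}}
After op 3 (replace /zca/ugx/2 92): {"l":[{"a":96,"iu":66,"zq":6},{"g":88,"gaz":64,"tos":91,"xyb":91},{"ded":38,"o":72}],"zca":{"mas":{"gsq":60,"q":98},"ugx":[2,95,92]}}
After op 4 (replace /l/0/iu 6): {"l":[{"a":96,"iu":6,"zq":6},{"g":88,"gaz":64,"tos":91,"xyb":91},{"ded":38,"o":72}],"zca":{"mas":{"gsq":60,"q":98},"ugx":[2,95,92]}}
After op 5 (replace /zca/ugx 18): {"l":[{"a":96,"iu":6,"zq":6},{"g":88,"gaz":64,"tos":91,"xyb":91},{"ded":38,"o":72}],"zca":{"mas":{"gsq":60,"q":98},"ugx":18}}
After op 6 (add /l/1/xac 34): {"l":[{"a":96,"iu":6,"zq":6},{"g":88,"gaz":64,"tos":91,"xac":34,"xyb":91},{"ded":38,"o":72}],"zca":{"mas":{"gsq":60,"q":98},"ugx":18}}
After op 7 (remove /l/0): {"l":[{"g":88,"gaz":64,"tos":91,"xac":34,"xyb":91},{"ded":38,"o":72}],"zca":{"mas":{"gsq":60,"q":98},"ugx":18}}
After op 8 (add /l/0 6): {"l":[6,{"g":88,"gaz":64,"tos":91,"xac":34,"xyb":91},{"ded":38,"o":72}],"zca":{"mas":{"gsq":60,"q":98},"ugx":18}}
After op 9 (remove /l/1/xac): {"l":[6,{"g":88,"gaz":64,"tos":91,"xyb":91},{"ded":38,"o":72}],"zca":{"mas":{"gsq":60,"q":98},"ugx":18}}
After op 10 (add /l/2/o 84): {"l":[6,{"g":88,"gaz":64,"tos":91,"xyb":91},{"ded":38,"o":84}],"zca":{"mas":{"gsq":60,"q":98},"ugx":18}}
After op 11 (replace /l/1/gaz 33): {"l":[6,{"g":88,"gaz":33,"tos":91,"xyb":91},{"ded":38,"o":84}],"zca":{"mas":{"gsq":60,"q":98},"ugx":18}}
After op 12 (add /l/1/dwz 11): {"l":[6,{"dwz":11,"g":88,"gaz":33,"tos":91,"xyb":91},{"ded":38,"o":84}],"zca":{"mas":{"gsq":60,"q":98},"ugx":18}}
After op 13 (add /zca/ugx 98): {"l":[6,{"dwz":11,"g":88,"gaz":33,"tos":91,"xyb":91},{"ded":38,"o":84}],"zca":{"mas":{"gsq":60,"q":98},"ugx":98}}
After op 14 (replace /l/1/dwz 76): {"l":[6,{"dwz":76,"g":88,"gaz":33,"tos":91,"xyb":91},{"ded":38,"o":84}],"zca":{"mas":{"gsq":60,"q":98},"ugx":98}}

Answer: {"l":[6,{"dwz":76,"g":88,"gaz":33,"tos":91,"xyb":91},{"ded":38,"o":84}],"zca":{"mas":{"gsq":60,"q":98},"ugx":98}}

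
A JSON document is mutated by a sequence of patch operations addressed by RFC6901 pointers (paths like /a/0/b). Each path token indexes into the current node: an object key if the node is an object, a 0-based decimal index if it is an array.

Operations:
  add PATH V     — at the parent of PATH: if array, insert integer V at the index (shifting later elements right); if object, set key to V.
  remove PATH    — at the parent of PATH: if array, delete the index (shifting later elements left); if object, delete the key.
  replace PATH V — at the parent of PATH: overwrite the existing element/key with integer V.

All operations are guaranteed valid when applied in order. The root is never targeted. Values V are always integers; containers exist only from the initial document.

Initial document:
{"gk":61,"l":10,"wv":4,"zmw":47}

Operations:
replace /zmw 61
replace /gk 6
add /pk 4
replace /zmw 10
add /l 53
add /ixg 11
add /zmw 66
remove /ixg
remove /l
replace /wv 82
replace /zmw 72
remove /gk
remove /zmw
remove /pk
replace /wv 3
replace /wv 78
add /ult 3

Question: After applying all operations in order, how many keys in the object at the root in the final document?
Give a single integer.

After op 1 (replace /zmw 61): {"gk":61,"l":10,"wv":4,"zmw":61}
After op 2 (replace /gk 6): {"gk":6,"l":10,"wv":4,"zmw":61}
After op 3 (add /pk 4): {"gk":6,"l":10,"pk":4,"wv":4,"zmw":61}
After op 4 (replace /zmw 10): {"gk":6,"l":10,"pk":4,"wv":4,"zmw":10}
After op 5 (add /l 53): {"gk":6,"l":53,"pk":4,"wv":4,"zmw":10}
After op 6 (add /ixg 11): {"gk":6,"ixg":11,"l":53,"pk":4,"wv":4,"zmw":10}
After op 7 (add /zmw 66): {"gk":6,"ixg":11,"l":53,"pk":4,"wv":4,"zmw":66}
After op 8 (remove /ixg): {"gk":6,"l":53,"pk":4,"wv":4,"zmw":66}
After op 9 (remove /l): {"gk":6,"pk":4,"wv":4,"zmw":66}
After op 10 (replace /wv 82): {"gk":6,"pk":4,"wv":82,"zmw":66}
After op 11 (replace /zmw 72): {"gk":6,"pk":4,"wv":82,"zmw":72}
After op 12 (remove /gk): {"pk":4,"wv":82,"zmw":72}
After op 13 (remove /zmw): {"pk":4,"wv":82}
After op 14 (remove /pk): {"wv":82}
After op 15 (replace /wv 3): {"wv":3}
After op 16 (replace /wv 78): {"wv":78}
After op 17 (add /ult 3): {"ult":3,"wv":78}
Size at the root: 2

Answer: 2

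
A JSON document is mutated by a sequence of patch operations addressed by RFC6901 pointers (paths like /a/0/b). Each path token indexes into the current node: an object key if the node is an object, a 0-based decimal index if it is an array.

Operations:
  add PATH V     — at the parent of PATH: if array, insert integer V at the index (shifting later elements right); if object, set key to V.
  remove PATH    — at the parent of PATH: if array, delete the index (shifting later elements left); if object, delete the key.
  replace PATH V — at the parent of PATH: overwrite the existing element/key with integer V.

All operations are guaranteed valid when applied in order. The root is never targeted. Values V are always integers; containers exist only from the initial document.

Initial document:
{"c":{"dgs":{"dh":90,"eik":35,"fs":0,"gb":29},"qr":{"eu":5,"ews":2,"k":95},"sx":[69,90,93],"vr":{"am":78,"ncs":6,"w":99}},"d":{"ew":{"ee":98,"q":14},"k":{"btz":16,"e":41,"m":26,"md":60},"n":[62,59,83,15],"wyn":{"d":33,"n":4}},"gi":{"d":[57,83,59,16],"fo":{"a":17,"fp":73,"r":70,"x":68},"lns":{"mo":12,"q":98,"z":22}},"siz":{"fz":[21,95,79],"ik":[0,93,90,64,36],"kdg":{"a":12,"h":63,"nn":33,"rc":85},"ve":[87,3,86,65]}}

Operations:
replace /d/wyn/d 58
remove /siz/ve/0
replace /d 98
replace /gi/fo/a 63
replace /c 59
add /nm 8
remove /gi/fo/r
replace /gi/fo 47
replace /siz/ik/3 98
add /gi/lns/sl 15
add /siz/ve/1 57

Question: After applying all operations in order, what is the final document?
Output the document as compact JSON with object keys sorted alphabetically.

Answer: {"c":59,"d":98,"gi":{"d":[57,83,59,16],"fo":47,"lns":{"mo":12,"q":98,"sl":15,"z":22}},"nm":8,"siz":{"fz":[21,95,79],"ik":[0,93,90,98,36],"kdg":{"a":12,"h":63,"nn":33,"rc":85},"ve":[3,57,86,65]}}

Derivation:
After op 1 (replace /d/wyn/d 58): {"c":{"dgs":{"dh":90,"eik":35,"fs":0,"gb":29},"qr":{"eu":5,"ews":2,"k":95},"sx":[69,90,93],"vr":{"am":78,"ncs":6,"w":99}},"d":{"ew":{"ee":98,"q":14},"k":{"btz":16,"e":41,"m":26,"md":60},"n":[62,59,83,15],"wyn":{"d":58,"n":4}},"gi":{"d":[57,83,59,16],"fo":{"a":17,"fp":73,"r":70,"x":68},"lns":{"mo":12,"q":98,"z":22}},"siz":{"fz":[21,95,79],"ik":[0,93,90,64,36],"kdg":{"a":12,"h":63,"nn":33,"rc":85},"ve":[87,3,86,65]}}
After op 2 (remove /siz/ve/0): {"c":{"dgs":{"dh":90,"eik":35,"fs":0,"gb":29},"qr":{"eu":5,"ews":2,"k":95},"sx":[69,90,93],"vr":{"am":78,"ncs":6,"w":99}},"d":{"ew":{"ee":98,"q":14},"k":{"btz":16,"e":41,"m":26,"md":60},"n":[62,59,83,15],"wyn":{"d":58,"n":4}},"gi":{"d":[57,83,59,16],"fo":{"a":17,"fp":73,"r":70,"x":68},"lns":{"mo":12,"q":98,"z":22}},"siz":{"fz":[21,95,79],"ik":[0,93,90,64,36],"kdg":{"a":12,"h":63,"nn":33,"rc":85},"ve":[3,86,65]}}
After op 3 (replace /d 98): {"c":{"dgs":{"dh":90,"eik":35,"fs":0,"gb":29},"qr":{"eu":5,"ews":2,"k":95},"sx":[69,90,93],"vr":{"am":78,"ncs":6,"w":99}},"d":98,"gi":{"d":[57,83,59,16],"fo":{"a":17,"fp":73,"r":70,"x":68},"lns":{"mo":12,"q":98,"z":22}},"siz":{"fz":[21,95,79],"ik":[0,93,90,64,36],"kdg":{"a":12,"h":63,"nn":33,"rc":85},"ve":[3,86,65]}}
After op 4 (replace /gi/fo/a 63): {"c":{"dgs":{"dh":90,"eik":35,"fs":0,"gb":29},"qr":{"eu":5,"ews":2,"k":95},"sx":[69,90,93],"vr":{"am":78,"ncs":6,"w":99}},"d":98,"gi":{"d":[57,83,59,16],"fo":{"a":63,"fp":73,"r":70,"x":68},"lns":{"mo":12,"q":98,"z":22}},"siz":{"fz":[21,95,79],"ik":[0,93,90,64,36],"kdg":{"a":12,"h":63,"nn":33,"rc":85},"ve":[3,86,65]}}
After op 5 (replace /c 59): {"c":59,"d":98,"gi":{"d":[57,83,59,16],"fo":{"a":63,"fp":73,"r":70,"x":68},"lns":{"mo":12,"q":98,"z":22}},"siz":{"fz":[21,95,79],"ik":[0,93,90,64,36],"kdg":{"a":12,"h":63,"nn":33,"rc":85},"ve":[3,86,65]}}
After op 6 (add /nm 8): {"c":59,"d":98,"gi":{"d":[57,83,59,16],"fo":{"a":63,"fp":73,"r":70,"x":68},"lns":{"mo":12,"q":98,"z":22}},"nm":8,"siz":{"fz":[21,95,79],"ik":[0,93,90,64,36],"kdg":{"a":12,"h":63,"nn":33,"rc":85},"ve":[3,86,65]}}
After op 7 (remove /gi/fo/r): {"c":59,"d":98,"gi":{"d":[57,83,59,16],"fo":{"a":63,"fp":73,"x":68},"lns":{"mo":12,"q":98,"z":22}},"nm":8,"siz":{"fz":[21,95,79],"ik":[0,93,90,64,36],"kdg":{"a":12,"h":63,"nn":33,"rc":85},"ve":[3,86,65]}}
After op 8 (replace /gi/fo 47): {"c":59,"d":98,"gi":{"d":[57,83,59,16],"fo":47,"lns":{"mo":12,"q":98,"z":22}},"nm":8,"siz":{"fz":[21,95,79],"ik":[0,93,90,64,36],"kdg":{"a":12,"h":63,"nn":33,"rc":85},"ve":[3,86,65]}}
After op 9 (replace /siz/ik/3 98): {"c":59,"d":98,"gi":{"d":[57,83,59,16],"fo":47,"lns":{"mo":12,"q":98,"z":22}},"nm":8,"siz":{"fz":[21,95,79],"ik":[0,93,90,98,36],"kdg":{"a":12,"h":63,"nn":33,"rc":85},"ve":[3,86,65]}}
After op 10 (add /gi/lns/sl 15): {"c":59,"d":98,"gi":{"d":[57,83,59,16],"fo":47,"lns":{"mo":12,"q":98,"sl":15,"z":22}},"nm":8,"siz":{"fz":[21,95,79],"ik":[0,93,90,98,36],"kdg":{"a":12,"h":63,"nn":33,"rc":85},"ve":[3,86,65]}}
After op 11 (add /siz/ve/1 57): {"c":59,"d":98,"gi":{"d":[57,83,59,16],"fo":47,"lns":{"mo":12,"q":98,"sl":15,"z":22}},"nm":8,"siz":{"fz":[21,95,79],"ik":[0,93,90,98,36],"kdg":{"a":12,"h":63,"nn":33,"rc":85},"ve":[3,57,86,65]}}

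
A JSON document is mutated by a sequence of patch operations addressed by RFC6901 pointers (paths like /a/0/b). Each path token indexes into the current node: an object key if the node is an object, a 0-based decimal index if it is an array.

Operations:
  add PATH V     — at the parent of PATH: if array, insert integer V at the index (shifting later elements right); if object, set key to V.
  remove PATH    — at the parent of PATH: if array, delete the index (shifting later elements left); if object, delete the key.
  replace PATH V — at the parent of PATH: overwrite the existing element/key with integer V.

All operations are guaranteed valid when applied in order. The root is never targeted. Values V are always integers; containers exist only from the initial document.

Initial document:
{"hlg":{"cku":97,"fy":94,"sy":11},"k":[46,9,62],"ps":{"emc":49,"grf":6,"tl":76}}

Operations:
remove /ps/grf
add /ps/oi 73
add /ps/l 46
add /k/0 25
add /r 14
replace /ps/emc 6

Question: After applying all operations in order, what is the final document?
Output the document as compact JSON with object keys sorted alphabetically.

After op 1 (remove /ps/grf): {"hlg":{"cku":97,"fy":94,"sy":11},"k":[46,9,62],"ps":{"emc":49,"tl":76}}
After op 2 (add /ps/oi 73): {"hlg":{"cku":97,"fy":94,"sy":11},"k":[46,9,62],"ps":{"emc":49,"oi":73,"tl":76}}
After op 3 (add /ps/l 46): {"hlg":{"cku":97,"fy":94,"sy":11},"k":[46,9,62],"ps":{"emc":49,"l":46,"oi":73,"tl":76}}
After op 4 (add /k/0 25): {"hlg":{"cku":97,"fy":94,"sy":11},"k":[25,46,9,62],"ps":{"emc":49,"l":46,"oi":73,"tl":76}}
After op 5 (add /r 14): {"hlg":{"cku":97,"fy":94,"sy":11},"k":[25,46,9,62],"ps":{"emc":49,"l":46,"oi":73,"tl":76},"r":14}
After op 6 (replace /ps/emc 6): {"hlg":{"cku":97,"fy":94,"sy":11},"k":[25,46,9,62],"ps":{"emc":6,"l":46,"oi":73,"tl":76},"r":14}

Answer: {"hlg":{"cku":97,"fy":94,"sy":11},"k":[25,46,9,62],"ps":{"emc":6,"l":46,"oi":73,"tl":76},"r":14}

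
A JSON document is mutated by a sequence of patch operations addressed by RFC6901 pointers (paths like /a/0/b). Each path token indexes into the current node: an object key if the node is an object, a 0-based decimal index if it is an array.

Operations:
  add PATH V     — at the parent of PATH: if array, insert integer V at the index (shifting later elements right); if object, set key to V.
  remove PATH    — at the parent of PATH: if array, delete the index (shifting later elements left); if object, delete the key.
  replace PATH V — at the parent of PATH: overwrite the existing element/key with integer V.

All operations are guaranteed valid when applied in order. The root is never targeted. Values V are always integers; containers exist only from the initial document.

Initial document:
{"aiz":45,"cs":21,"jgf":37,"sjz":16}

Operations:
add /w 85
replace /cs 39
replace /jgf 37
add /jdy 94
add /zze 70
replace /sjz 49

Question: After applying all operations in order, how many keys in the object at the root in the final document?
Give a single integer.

Answer: 7

Derivation:
After op 1 (add /w 85): {"aiz":45,"cs":21,"jgf":37,"sjz":16,"w":85}
After op 2 (replace /cs 39): {"aiz":45,"cs":39,"jgf":37,"sjz":16,"w":85}
After op 3 (replace /jgf 37): {"aiz":45,"cs":39,"jgf":37,"sjz":16,"w":85}
After op 4 (add /jdy 94): {"aiz":45,"cs":39,"jdy":94,"jgf":37,"sjz":16,"w":85}
After op 5 (add /zze 70): {"aiz":45,"cs":39,"jdy":94,"jgf":37,"sjz":16,"w":85,"zze":70}
After op 6 (replace /sjz 49): {"aiz":45,"cs":39,"jdy":94,"jgf":37,"sjz":49,"w":85,"zze":70}
Size at the root: 7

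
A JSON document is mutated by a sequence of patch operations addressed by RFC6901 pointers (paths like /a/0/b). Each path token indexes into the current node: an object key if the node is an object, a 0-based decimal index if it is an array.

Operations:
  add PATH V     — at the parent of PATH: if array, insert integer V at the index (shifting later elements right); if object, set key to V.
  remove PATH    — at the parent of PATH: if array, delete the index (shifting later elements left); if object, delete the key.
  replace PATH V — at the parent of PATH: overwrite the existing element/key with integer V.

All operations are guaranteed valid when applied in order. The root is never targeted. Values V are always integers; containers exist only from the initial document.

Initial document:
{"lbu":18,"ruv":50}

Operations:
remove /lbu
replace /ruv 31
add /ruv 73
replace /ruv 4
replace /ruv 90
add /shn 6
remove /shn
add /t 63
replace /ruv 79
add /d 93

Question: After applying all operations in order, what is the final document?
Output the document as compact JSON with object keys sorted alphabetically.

After op 1 (remove /lbu): {"ruv":50}
After op 2 (replace /ruv 31): {"ruv":31}
After op 3 (add /ruv 73): {"ruv":73}
After op 4 (replace /ruv 4): {"ruv":4}
After op 5 (replace /ruv 90): {"ruv":90}
After op 6 (add /shn 6): {"ruv":90,"shn":6}
After op 7 (remove /shn): {"ruv":90}
After op 8 (add /t 63): {"ruv":90,"t":63}
After op 9 (replace /ruv 79): {"ruv":79,"t":63}
After op 10 (add /d 93): {"d":93,"ruv":79,"t":63}

Answer: {"d":93,"ruv":79,"t":63}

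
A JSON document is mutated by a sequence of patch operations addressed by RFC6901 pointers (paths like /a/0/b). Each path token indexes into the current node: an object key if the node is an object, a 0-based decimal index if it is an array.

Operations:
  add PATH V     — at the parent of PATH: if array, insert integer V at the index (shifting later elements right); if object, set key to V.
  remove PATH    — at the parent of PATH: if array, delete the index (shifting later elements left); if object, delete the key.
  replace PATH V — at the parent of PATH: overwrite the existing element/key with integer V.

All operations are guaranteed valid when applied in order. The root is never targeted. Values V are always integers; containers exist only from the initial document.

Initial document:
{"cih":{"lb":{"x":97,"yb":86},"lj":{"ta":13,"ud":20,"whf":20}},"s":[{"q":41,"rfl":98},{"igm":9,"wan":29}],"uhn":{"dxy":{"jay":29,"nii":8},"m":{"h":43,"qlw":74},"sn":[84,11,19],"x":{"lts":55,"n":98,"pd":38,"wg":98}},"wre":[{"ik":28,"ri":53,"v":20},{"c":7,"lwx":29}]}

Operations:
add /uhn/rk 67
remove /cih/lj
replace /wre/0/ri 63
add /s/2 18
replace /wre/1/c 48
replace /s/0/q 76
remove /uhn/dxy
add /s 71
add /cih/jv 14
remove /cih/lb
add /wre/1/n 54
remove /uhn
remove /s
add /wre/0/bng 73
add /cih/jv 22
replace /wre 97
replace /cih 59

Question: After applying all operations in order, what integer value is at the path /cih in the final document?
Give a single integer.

Answer: 59

Derivation:
After op 1 (add /uhn/rk 67): {"cih":{"lb":{"x":97,"yb":86},"lj":{"ta":13,"ud":20,"whf":20}},"s":[{"q":41,"rfl":98},{"igm":9,"wan":29}],"uhn":{"dxy":{"jay":29,"nii":8},"m":{"h":43,"qlw":74},"rk":67,"sn":[84,11,19],"x":{"lts":55,"n":98,"pd":38,"wg":98}},"wre":[{"ik":28,"ri":53,"v":20},{"c":7,"lwx":29}]}
After op 2 (remove /cih/lj): {"cih":{"lb":{"x":97,"yb":86}},"s":[{"q":41,"rfl":98},{"igm":9,"wan":29}],"uhn":{"dxy":{"jay":29,"nii":8},"m":{"h":43,"qlw":74},"rk":67,"sn":[84,11,19],"x":{"lts":55,"n":98,"pd":38,"wg":98}},"wre":[{"ik":28,"ri":53,"v":20},{"c":7,"lwx":29}]}
After op 3 (replace /wre/0/ri 63): {"cih":{"lb":{"x":97,"yb":86}},"s":[{"q":41,"rfl":98},{"igm":9,"wan":29}],"uhn":{"dxy":{"jay":29,"nii":8},"m":{"h":43,"qlw":74},"rk":67,"sn":[84,11,19],"x":{"lts":55,"n":98,"pd":38,"wg":98}},"wre":[{"ik":28,"ri":63,"v":20},{"c":7,"lwx":29}]}
After op 4 (add /s/2 18): {"cih":{"lb":{"x":97,"yb":86}},"s":[{"q":41,"rfl":98},{"igm":9,"wan":29},18],"uhn":{"dxy":{"jay":29,"nii":8},"m":{"h":43,"qlw":74},"rk":67,"sn":[84,11,19],"x":{"lts":55,"n":98,"pd":38,"wg":98}},"wre":[{"ik":28,"ri":63,"v":20},{"c":7,"lwx":29}]}
After op 5 (replace /wre/1/c 48): {"cih":{"lb":{"x":97,"yb":86}},"s":[{"q":41,"rfl":98},{"igm":9,"wan":29},18],"uhn":{"dxy":{"jay":29,"nii":8},"m":{"h":43,"qlw":74},"rk":67,"sn":[84,11,19],"x":{"lts":55,"n":98,"pd":38,"wg":98}},"wre":[{"ik":28,"ri":63,"v":20},{"c":48,"lwx":29}]}
After op 6 (replace /s/0/q 76): {"cih":{"lb":{"x":97,"yb":86}},"s":[{"q":76,"rfl":98},{"igm":9,"wan":29},18],"uhn":{"dxy":{"jay":29,"nii":8},"m":{"h":43,"qlw":74},"rk":67,"sn":[84,11,19],"x":{"lts":55,"n":98,"pd":38,"wg":98}},"wre":[{"ik":28,"ri":63,"v":20},{"c":48,"lwx":29}]}
After op 7 (remove /uhn/dxy): {"cih":{"lb":{"x":97,"yb":86}},"s":[{"q":76,"rfl":98},{"igm":9,"wan":29},18],"uhn":{"m":{"h":43,"qlw":74},"rk":67,"sn":[84,11,19],"x":{"lts":55,"n":98,"pd":38,"wg":98}},"wre":[{"ik":28,"ri":63,"v":20},{"c":48,"lwx":29}]}
After op 8 (add /s 71): {"cih":{"lb":{"x":97,"yb":86}},"s":71,"uhn":{"m":{"h":43,"qlw":74},"rk":67,"sn":[84,11,19],"x":{"lts":55,"n":98,"pd":38,"wg":98}},"wre":[{"ik":28,"ri":63,"v":20},{"c":48,"lwx":29}]}
After op 9 (add /cih/jv 14): {"cih":{"jv":14,"lb":{"x":97,"yb":86}},"s":71,"uhn":{"m":{"h":43,"qlw":74},"rk":67,"sn":[84,11,19],"x":{"lts":55,"n":98,"pd":38,"wg":98}},"wre":[{"ik":28,"ri":63,"v":20},{"c":48,"lwx":29}]}
After op 10 (remove /cih/lb): {"cih":{"jv":14},"s":71,"uhn":{"m":{"h":43,"qlw":74},"rk":67,"sn":[84,11,19],"x":{"lts":55,"n":98,"pd":38,"wg":98}},"wre":[{"ik":28,"ri":63,"v":20},{"c":48,"lwx":29}]}
After op 11 (add /wre/1/n 54): {"cih":{"jv":14},"s":71,"uhn":{"m":{"h":43,"qlw":74},"rk":67,"sn":[84,11,19],"x":{"lts":55,"n":98,"pd":38,"wg":98}},"wre":[{"ik":28,"ri":63,"v":20},{"c":48,"lwx":29,"n":54}]}
After op 12 (remove /uhn): {"cih":{"jv":14},"s":71,"wre":[{"ik":28,"ri":63,"v":20},{"c":48,"lwx":29,"n":54}]}
After op 13 (remove /s): {"cih":{"jv":14},"wre":[{"ik":28,"ri":63,"v":20},{"c":48,"lwx":29,"n":54}]}
After op 14 (add /wre/0/bng 73): {"cih":{"jv":14},"wre":[{"bng":73,"ik":28,"ri":63,"v":20},{"c":48,"lwx":29,"n":54}]}
After op 15 (add /cih/jv 22): {"cih":{"jv":22},"wre":[{"bng":73,"ik":28,"ri":63,"v":20},{"c":48,"lwx":29,"n":54}]}
After op 16 (replace /wre 97): {"cih":{"jv":22},"wre":97}
After op 17 (replace /cih 59): {"cih":59,"wre":97}
Value at /cih: 59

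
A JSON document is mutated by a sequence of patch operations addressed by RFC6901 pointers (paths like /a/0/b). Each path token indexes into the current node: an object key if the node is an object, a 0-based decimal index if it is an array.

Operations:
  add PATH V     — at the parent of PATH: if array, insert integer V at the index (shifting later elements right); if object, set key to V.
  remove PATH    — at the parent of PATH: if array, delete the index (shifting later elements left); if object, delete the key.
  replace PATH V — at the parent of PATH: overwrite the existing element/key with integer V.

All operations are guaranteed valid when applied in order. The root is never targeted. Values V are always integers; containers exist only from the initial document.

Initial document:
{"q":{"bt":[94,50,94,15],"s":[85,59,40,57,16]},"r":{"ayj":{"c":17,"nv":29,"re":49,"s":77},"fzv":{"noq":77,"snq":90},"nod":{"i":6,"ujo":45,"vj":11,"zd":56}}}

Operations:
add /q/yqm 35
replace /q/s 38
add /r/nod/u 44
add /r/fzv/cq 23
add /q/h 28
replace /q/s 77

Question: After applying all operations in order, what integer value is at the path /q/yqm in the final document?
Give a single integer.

After op 1 (add /q/yqm 35): {"q":{"bt":[94,50,94,15],"s":[85,59,40,57,16],"yqm":35},"r":{"ayj":{"c":17,"nv":29,"re":49,"s":77},"fzv":{"noq":77,"snq":90},"nod":{"i":6,"ujo":45,"vj":11,"zd":56}}}
After op 2 (replace /q/s 38): {"q":{"bt":[94,50,94,15],"s":38,"yqm":35},"r":{"ayj":{"c":17,"nv":29,"re":49,"s":77},"fzv":{"noq":77,"snq":90},"nod":{"i":6,"ujo":45,"vj":11,"zd":56}}}
After op 3 (add /r/nod/u 44): {"q":{"bt":[94,50,94,15],"s":38,"yqm":35},"r":{"ayj":{"c":17,"nv":29,"re":49,"s":77},"fzv":{"noq":77,"snq":90},"nod":{"i":6,"u":44,"ujo":45,"vj":11,"zd":56}}}
After op 4 (add /r/fzv/cq 23): {"q":{"bt":[94,50,94,15],"s":38,"yqm":35},"r":{"ayj":{"c":17,"nv":29,"re":49,"s":77},"fzv":{"cq":23,"noq":77,"snq":90},"nod":{"i":6,"u":44,"ujo":45,"vj":11,"zd":56}}}
After op 5 (add /q/h 28): {"q":{"bt":[94,50,94,15],"h":28,"s":38,"yqm":35},"r":{"ayj":{"c":17,"nv":29,"re":49,"s":77},"fzv":{"cq":23,"noq":77,"snq":90},"nod":{"i":6,"u":44,"ujo":45,"vj":11,"zd":56}}}
After op 6 (replace /q/s 77): {"q":{"bt":[94,50,94,15],"h":28,"s":77,"yqm":35},"r":{"ayj":{"c":17,"nv":29,"re":49,"s":77},"fzv":{"cq":23,"noq":77,"snq":90},"nod":{"i":6,"u":44,"ujo":45,"vj":11,"zd":56}}}
Value at /q/yqm: 35

Answer: 35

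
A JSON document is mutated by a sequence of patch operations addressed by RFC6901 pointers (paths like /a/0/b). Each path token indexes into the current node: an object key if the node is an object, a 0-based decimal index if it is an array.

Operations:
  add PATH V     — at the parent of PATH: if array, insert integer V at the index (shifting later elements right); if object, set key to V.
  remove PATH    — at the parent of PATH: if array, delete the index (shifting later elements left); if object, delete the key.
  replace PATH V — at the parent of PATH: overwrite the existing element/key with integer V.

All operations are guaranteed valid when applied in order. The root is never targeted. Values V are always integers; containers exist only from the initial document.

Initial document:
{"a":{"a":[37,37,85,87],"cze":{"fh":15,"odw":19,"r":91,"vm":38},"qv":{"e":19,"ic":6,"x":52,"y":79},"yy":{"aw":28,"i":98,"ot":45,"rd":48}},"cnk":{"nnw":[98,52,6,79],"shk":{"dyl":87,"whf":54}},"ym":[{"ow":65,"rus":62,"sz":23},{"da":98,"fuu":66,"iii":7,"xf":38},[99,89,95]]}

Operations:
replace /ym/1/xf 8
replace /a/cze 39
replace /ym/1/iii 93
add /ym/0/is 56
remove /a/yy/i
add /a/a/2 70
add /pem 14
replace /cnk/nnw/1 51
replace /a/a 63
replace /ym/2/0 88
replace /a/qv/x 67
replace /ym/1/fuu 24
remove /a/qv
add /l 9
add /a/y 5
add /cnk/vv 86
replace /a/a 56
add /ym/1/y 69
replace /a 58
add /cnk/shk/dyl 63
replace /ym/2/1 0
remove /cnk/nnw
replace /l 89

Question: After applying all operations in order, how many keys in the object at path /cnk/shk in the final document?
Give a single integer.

After op 1 (replace /ym/1/xf 8): {"a":{"a":[37,37,85,87],"cze":{"fh":15,"odw":19,"r":91,"vm":38},"qv":{"e":19,"ic":6,"x":52,"y":79},"yy":{"aw":28,"i":98,"ot":45,"rd":48}},"cnk":{"nnw":[98,52,6,79],"shk":{"dyl":87,"whf":54}},"ym":[{"ow":65,"rus":62,"sz":23},{"da":98,"fuu":66,"iii":7,"xf":8},[99,89,95]]}
After op 2 (replace /a/cze 39): {"a":{"a":[37,37,85,87],"cze":39,"qv":{"e":19,"ic":6,"x":52,"y":79},"yy":{"aw":28,"i":98,"ot":45,"rd":48}},"cnk":{"nnw":[98,52,6,79],"shk":{"dyl":87,"whf":54}},"ym":[{"ow":65,"rus":62,"sz":23},{"da":98,"fuu":66,"iii":7,"xf":8},[99,89,95]]}
After op 3 (replace /ym/1/iii 93): {"a":{"a":[37,37,85,87],"cze":39,"qv":{"e":19,"ic":6,"x":52,"y":79},"yy":{"aw":28,"i":98,"ot":45,"rd":48}},"cnk":{"nnw":[98,52,6,79],"shk":{"dyl":87,"whf":54}},"ym":[{"ow":65,"rus":62,"sz":23},{"da":98,"fuu":66,"iii":93,"xf":8},[99,89,95]]}
After op 4 (add /ym/0/is 56): {"a":{"a":[37,37,85,87],"cze":39,"qv":{"e":19,"ic":6,"x":52,"y":79},"yy":{"aw":28,"i":98,"ot":45,"rd":48}},"cnk":{"nnw":[98,52,6,79],"shk":{"dyl":87,"whf":54}},"ym":[{"is":56,"ow":65,"rus":62,"sz":23},{"da":98,"fuu":66,"iii":93,"xf":8},[99,89,95]]}
After op 5 (remove /a/yy/i): {"a":{"a":[37,37,85,87],"cze":39,"qv":{"e":19,"ic":6,"x":52,"y":79},"yy":{"aw":28,"ot":45,"rd":48}},"cnk":{"nnw":[98,52,6,79],"shk":{"dyl":87,"whf":54}},"ym":[{"is":56,"ow":65,"rus":62,"sz":23},{"da":98,"fuu":66,"iii":93,"xf":8},[99,89,95]]}
After op 6 (add /a/a/2 70): {"a":{"a":[37,37,70,85,87],"cze":39,"qv":{"e":19,"ic":6,"x":52,"y":79},"yy":{"aw":28,"ot":45,"rd":48}},"cnk":{"nnw":[98,52,6,79],"shk":{"dyl":87,"whf":54}},"ym":[{"is":56,"ow":65,"rus":62,"sz":23},{"da":98,"fuu":66,"iii":93,"xf":8},[99,89,95]]}
After op 7 (add /pem 14): {"a":{"a":[37,37,70,85,87],"cze":39,"qv":{"e":19,"ic":6,"x":52,"y":79},"yy":{"aw":28,"ot":45,"rd":48}},"cnk":{"nnw":[98,52,6,79],"shk":{"dyl":87,"whf":54}},"pem":14,"ym":[{"is":56,"ow":65,"rus":62,"sz":23},{"da":98,"fuu":66,"iii":93,"xf":8},[99,89,95]]}
After op 8 (replace /cnk/nnw/1 51): {"a":{"a":[37,37,70,85,87],"cze":39,"qv":{"e":19,"ic":6,"x":52,"y":79},"yy":{"aw":28,"ot":45,"rd":48}},"cnk":{"nnw":[98,51,6,79],"shk":{"dyl":87,"whf":54}},"pem":14,"ym":[{"is":56,"ow":65,"rus":62,"sz":23},{"da":98,"fuu":66,"iii":93,"xf":8},[99,89,95]]}
After op 9 (replace /a/a 63): {"a":{"a":63,"cze":39,"qv":{"e":19,"ic":6,"x":52,"y":79},"yy":{"aw":28,"ot":45,"rd":48}},"cnk":{"nnw":[98,51,6,79],"shk":{"dyl":87,"whf":54}},"pem":14,"ym":[{"is":56,"ow":65,"rus":62,"sz":23},{"da":98,"fuu":66,"iii":93,"xf":8},[99,89,95]]}
After op 10 (replace /ym/2/0 88): {"a":{"a":63,"cze":39,"qv":{"e":19,"ic":6,"x":52,"y":79},"yy":{"aw":28,"ot":45,"rd":48}},"cnk":{"nnw":[98,51,6,79],"shk":{"dyl":87,"whf":54}},"pem":14,"ym":[{"is":56,"ow":65,"rus":62,"sz":23},{"da":98,"fuu":66,"iii":93,"xf":8},[88,89,95]]}
After op 11 (replace /a/qv/x 67): {"a":{"a":63,"cze":39,"qv":{"e":19,"ic":6,"x":67,"y":79},"yy":{"aw":28,"ot":45,"rd":48}},"cnk":{"nnw":[98,51,6,79],"shk":{"dyl":87,"whf":54}},"pem":14,"ym":[{"is":56,"ow":65,"rus":62,"sz":23},{"da":98,"fuu":66,"iii":93,"xf":8},[88,89,95]]}
After op 12 (replace /ym/1/fuu 24): {"a":{"a":63,"cze":39,"qv":{"e":19,"ic":6,"x":67,"y":79},"yy":{"aw":28,"ot":45,"rd":48}},"cnk":{"nnw":[98,51,6,79],"shk":{"dyl":87,"whf":54}},"pem":14,"ym":[{"is":56,"ow":65,"rus":62,"sz":23},{"da":98,"fuu":24,"iii":93,"xf":8},[88,89,95]]}
After op 13 (remove /a/qv): {"a":{"a":63,"cze":39,"yy":{"aw":28,"ot":45,"rd":48}},"cnk":{"nnw":[98,51,6,79],"shk":{"dyl":87,"whf":54}},"pem":14,"ym":[{"is":56,"ow":65,"rus":62,"sz":23},{"da":98,"fuu":24,"iii":93,"xf":8},[88,89,95]]}
After op 14 (add /l 9): {"a":{"a":63,"cze":39,"yy":{"aw":28,"ot":45,"rd":48}},"cnk":{"nnw":[98,51,6,79],"shk":{"dyl":87,"whf":54}},"l":9,"pem":14,"ym":[{"is":56,"ow":65,"rus":62,"sz":23},{"da":98,"fuu":24,"iii":93,"xf":8},[88,89,95]]}
After op 15 (add /a/y 5): {"a":{"a":63,"cze":39,"y":5,"yy":{"aw":28,"ot":45,"rd":48}},"cnk":{"nnw":[98,51,6,79],"shk":{"dyl":87,"whf":54}},"l":9,"pem":14,"ym":[{"is":56,"ow":65,"rus":62,"sz":23},{"da":98,"fuu":24,"iii":93,"xf":8},[88,89,95]]}
After op 16 (add /cnk/vv 86): {"a":{"a":63,"cze":39,"y":5,"yy":{"aw":28,"ot":45,"rd":48}},"cnk":{"nnw":[98,51,6,79],"shk":{"dyl":87,"whf":54},"vv":86},"l":9,"pem":14,"ym":[{"is":56,"ow":65,"rus":62,"sz":23},{"da":98,"fuu":24,"iii":93,"xf":8},[88,89,95]]}
After op 17 (replace /a/a 56): {"a":{"a":56,"cze":39,"y":5,"yy":{"aw":28,"ot":45,"rd":48}},"cnk":{"nnw":[98,51,6,79],"shk":{"dyl":87,"whf":54},"vv":86},"l":9,"pem":14,"ym":[{"is":56,"ow":65,"rus":62,"sz":23},{"da":98,"fuu":24,"iii":93,"xf":8},[88,89,95]]}
After op 18 (add /ym/1/y 69): {"a":{"a":56,"cze":39,"y":5,"yy":{"aw":28,"ot":45,"rd":48}},"cnk":{"nnw":[98,51,6,79],"shk":{"dyl":87,"whf":54},"vv":86},"l":9,"pem":14,"ym":[{"is":56,"ow":65,"rus":62,"sz":23},{"da":98,"fuu":24,"iii":93,"xf":8,"y":69},[88,89,95]]}
After op 19 (replace /a 58): {"a":58,"cnk":{"nnw":[98,51,6,79],"shk":{"dyl":87,"whf":54},"vv":86},"l":9,"pem":14,"ym":[{"is":56,"ow":65,"rus":62,"sz":23},{"da":98,"fuu":24,"iii":93,"xf":8,"y":69},[88,89,95]]}
After op 20 (add /cnk/shk/dyl 63): {"a":58,"cnk":{"nnw":[98,51,6,79],"shk":{"dyl":63,"whf":54},"vv":86},"l":9,"pem":14,"ym":[{"is":56,"ow":65,"rus":62,"sz":23},{"da":98,"fuu":24,"iii":93,"xf":8,"y":69},[88,89,95]]}
After op 21 (replace /ym/2/1 0): {"a":58,"cnk":{"nnw":[98,51,6,79],"shk":{"dyl":63,"whf":54},"vv":86},"l":9,"pem":14,"ym":[{"is":56,"ow":65,"rus":62,"sz":23},{"da":98,"fuu":24,"iii":93,"xf":8,"y":69},[88,0,95]]}
After op 22 (remove /cnk/nnw): {"a":58,"cnk":{"shk":{"dyl":63,"whf":54},"vv":86},"l":9,"pem":14,"ym":[{"is":56,"ow":65,"rus":62,"sz":23},{"da":98,"fuu":24,"iii":93,"xf":8,"y":69},[88,0,95]]}
After op 23 (replace /l 89): {"a":58,"cnk":{"shk":{"dyl":63,"whf":54},"vv":86},"l":89,"pem":14,"ym":[{"is":56,"ow":65,"rus":62,"sz":23},{"da":98,"fuu":24,"iii":93,"xf":8,"y":69},[88,0,95]]}
Size at path /cnk/shk: 2

Answer: 2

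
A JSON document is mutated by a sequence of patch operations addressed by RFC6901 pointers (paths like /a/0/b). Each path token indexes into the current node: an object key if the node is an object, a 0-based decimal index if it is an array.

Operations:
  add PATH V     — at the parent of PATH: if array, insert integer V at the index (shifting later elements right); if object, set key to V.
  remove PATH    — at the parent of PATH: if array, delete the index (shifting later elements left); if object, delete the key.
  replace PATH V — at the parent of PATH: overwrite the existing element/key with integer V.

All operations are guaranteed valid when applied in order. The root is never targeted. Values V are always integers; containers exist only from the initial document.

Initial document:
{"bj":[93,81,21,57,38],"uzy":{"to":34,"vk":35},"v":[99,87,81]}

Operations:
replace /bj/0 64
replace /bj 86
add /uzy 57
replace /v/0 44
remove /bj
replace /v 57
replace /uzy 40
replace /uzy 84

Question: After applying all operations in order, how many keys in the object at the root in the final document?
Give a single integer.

After op 1 (replace /bj/0 64): {"bj":[64,81,21,57,38],"uzy":{"to":34,"vk":35},"v":[99,87,81]}
After op 2 (replace /bj 86): {"bj":86,"uzy":{"to":34,"vk":35},"v":[99,87,81]}
After op 3 (add /uzy 57): {"bj":86,"uzy":57,"v":[99,87,81]}
After op 4 (replace /v/0 44): {"bj":86,"uzy":57,"v":[44,87,81]}
After op 5 (remove /bj): {"uzy":57,"v":[44,87,81]}
After op 6 (replace /v 57): {"uzy":57,"v":57}
After op 7 (replace /uzy 40): {"uzy":40,"v":57}
After op 8 (replace /uzy 84): {"uzy":84,"v":57}
Size at the root: 2

Answer: 2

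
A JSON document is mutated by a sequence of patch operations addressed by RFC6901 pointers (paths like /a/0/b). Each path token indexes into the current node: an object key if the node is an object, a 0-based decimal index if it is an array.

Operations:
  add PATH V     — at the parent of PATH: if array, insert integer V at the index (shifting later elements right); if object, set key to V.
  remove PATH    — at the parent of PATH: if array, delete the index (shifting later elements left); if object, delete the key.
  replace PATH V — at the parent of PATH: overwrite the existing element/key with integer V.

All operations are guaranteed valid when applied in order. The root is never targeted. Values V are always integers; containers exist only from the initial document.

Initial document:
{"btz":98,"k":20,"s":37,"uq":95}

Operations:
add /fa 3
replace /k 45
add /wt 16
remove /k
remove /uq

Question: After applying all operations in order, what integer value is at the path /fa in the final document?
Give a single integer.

After op 1 (add /fa 3): {"btz":98,"fa":3,"k":20,"s":37,"uq":95}
After op 2 (replace /k 45): {"btz":98,"fa":3,"k":45,"s":37,"uq":95}
After op 3 (add /wt 16): {"btz":98,"fa":3,"k":45,"s":37,"uq":95,"wt":16}
After op 4 (remove /k): {"btz":98,"fa":3,"s":37,"uq":95,"wt":16}
After op 5 (remove /uq): {"btz":98,"fa":3,"s":37,"wt":16}
Value at /fa: 3

Answer: 3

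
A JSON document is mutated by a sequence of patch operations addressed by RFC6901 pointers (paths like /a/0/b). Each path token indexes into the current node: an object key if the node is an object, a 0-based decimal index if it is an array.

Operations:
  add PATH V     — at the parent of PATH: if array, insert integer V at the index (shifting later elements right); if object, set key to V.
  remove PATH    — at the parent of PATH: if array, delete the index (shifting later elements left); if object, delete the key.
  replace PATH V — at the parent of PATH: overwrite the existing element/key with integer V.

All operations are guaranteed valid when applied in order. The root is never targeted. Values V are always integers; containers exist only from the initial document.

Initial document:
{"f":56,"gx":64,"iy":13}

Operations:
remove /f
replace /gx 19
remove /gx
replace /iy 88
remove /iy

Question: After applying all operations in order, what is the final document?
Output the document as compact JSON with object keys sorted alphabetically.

After op 1 (remove /f): {"gx":64,"iy":13}
After op 2 (replace /gx 19): {"gx":19,"iy":13}
After op 3 (remove /gx): {"iy":13}
After op 4 (replace /iy 88): {"iy":88}
After op 5 (remove /iy): {}

Answer: {}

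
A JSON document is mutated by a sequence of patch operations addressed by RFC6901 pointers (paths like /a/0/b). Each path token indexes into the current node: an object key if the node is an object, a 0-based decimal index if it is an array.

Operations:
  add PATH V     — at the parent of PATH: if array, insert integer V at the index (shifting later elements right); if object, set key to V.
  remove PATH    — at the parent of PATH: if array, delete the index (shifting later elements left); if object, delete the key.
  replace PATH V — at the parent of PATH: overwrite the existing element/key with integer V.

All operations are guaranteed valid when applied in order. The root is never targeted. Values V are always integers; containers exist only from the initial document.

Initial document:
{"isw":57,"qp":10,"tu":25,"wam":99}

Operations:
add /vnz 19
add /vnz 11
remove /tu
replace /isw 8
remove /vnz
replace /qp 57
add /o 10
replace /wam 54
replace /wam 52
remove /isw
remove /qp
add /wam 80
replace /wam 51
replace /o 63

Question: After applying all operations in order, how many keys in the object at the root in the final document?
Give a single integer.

Answer: 2

Derivation:
After op 1 (add /vnz 19): {"isw":57,"qp":10,"tu":25,"vnz":19,"wam":99}
After op 2 (add /vnz 11): {"isw":57,"qp":10,"tu":25,"vnz":11,"wam":99}
After op 3 (remove /tu): {"isw":57,"qp":10,"vnz":11,"wam":99}
After op 4 (replace /isw 8): {"isw":8,"qp":10,"vnz":11,"wam":99}
After op 5 (remove /vnz): {"isw":8,"qp":10,"wam":99}
After op 6 (replace /qp 57): {"isw":8,"qp":57,"wam":99}
After op 7 (add /o 10): {"isw":8,"o":10,"qp":57,"wam":99}
After op 8 (replace /wam 54): {"isw":8,"o":10,"qp":57,"wam":54}
After op 9 (replace /wam 52): {"isw":8,"o":10,"qp":57,"wam":52}
After op 10 (remove /isw): {"o":10,"qp":57,"wam":52}
After op 11 (remove /qp): {"o":10,"wam":52}
After op 12 (add /wam 80): {"o":10,"wam":80}
After op 13 (replace /wam 51): {"o":10,"wam":51}
After op 14 (replace /o 63): {"o":63,"wam":51}
Size at the root: 2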